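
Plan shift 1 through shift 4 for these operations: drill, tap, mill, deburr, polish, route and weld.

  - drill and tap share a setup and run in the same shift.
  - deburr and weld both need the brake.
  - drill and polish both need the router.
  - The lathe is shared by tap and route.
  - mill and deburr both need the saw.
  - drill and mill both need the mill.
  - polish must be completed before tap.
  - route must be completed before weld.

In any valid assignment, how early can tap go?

Precedence pushes tap to at least shift 2.
tap at shift 2 is achievable: drill -> shift 2, deburr -> shift 3, tap -> shift 2, route -> shift 1, mill -> shift 1, weld -> shift 2, polish -> shift 1.

shift 2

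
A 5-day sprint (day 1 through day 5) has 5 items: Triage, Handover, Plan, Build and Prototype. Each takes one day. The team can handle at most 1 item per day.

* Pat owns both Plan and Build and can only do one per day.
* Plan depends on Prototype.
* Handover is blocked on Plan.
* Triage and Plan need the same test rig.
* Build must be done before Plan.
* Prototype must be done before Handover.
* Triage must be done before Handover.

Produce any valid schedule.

Build in day 2, Plan in day 3, Handover in day 5, Prototype in day 1, Triage in day 4

Checking: Triage(day 4) before Handover(day 5); Plan(day 3) before Handover(day 5); Prototype(day 1) before Plan(day 3); Build(day 2) before Plan(day 3); Prototype(day 1) before Handover(day 5); Triage(day 4) != Plan(day 3); Plan(day 3) != Build(day 2); max 1 per day (cap 1).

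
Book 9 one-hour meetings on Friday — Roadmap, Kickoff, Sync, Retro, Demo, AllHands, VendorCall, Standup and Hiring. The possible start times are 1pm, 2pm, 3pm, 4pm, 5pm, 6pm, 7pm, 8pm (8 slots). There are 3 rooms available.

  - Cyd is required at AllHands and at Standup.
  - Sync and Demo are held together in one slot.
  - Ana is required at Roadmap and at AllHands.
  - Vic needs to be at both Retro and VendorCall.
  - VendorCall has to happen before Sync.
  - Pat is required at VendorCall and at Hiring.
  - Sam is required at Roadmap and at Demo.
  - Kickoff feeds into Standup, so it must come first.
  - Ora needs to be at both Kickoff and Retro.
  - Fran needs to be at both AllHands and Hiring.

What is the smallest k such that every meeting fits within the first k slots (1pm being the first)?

3

The precedence chain requires at least 2 distinct slots.
With at most 3 per slot and 9 meetings, at least 3 slots are needed.
3 works (last occupied slot: 3pm): for example Roadmap=3pm; VendorCall=1pm; Hiring=3pm; Retro=3pm; Standup=2pm; AllHands=1pm; Sync=2pm; Kickoff=1pm; Demo=2pm.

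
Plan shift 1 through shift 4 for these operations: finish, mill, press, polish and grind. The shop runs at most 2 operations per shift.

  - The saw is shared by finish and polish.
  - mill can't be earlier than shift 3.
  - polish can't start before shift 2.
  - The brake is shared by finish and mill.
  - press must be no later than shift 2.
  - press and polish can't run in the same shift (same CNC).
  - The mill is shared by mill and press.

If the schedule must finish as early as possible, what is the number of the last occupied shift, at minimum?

shift 3

With at most 2 per shift and 5 operations, at least 3 shifts are needed.
mill can't be placed before shift 3, so the schedule must run through at least shift 3.
3 works (last occupied shift: shift 3): for example polish=shift 2, finish=shift 1, press=shift 1, grind=shift 2, mill=shift 3.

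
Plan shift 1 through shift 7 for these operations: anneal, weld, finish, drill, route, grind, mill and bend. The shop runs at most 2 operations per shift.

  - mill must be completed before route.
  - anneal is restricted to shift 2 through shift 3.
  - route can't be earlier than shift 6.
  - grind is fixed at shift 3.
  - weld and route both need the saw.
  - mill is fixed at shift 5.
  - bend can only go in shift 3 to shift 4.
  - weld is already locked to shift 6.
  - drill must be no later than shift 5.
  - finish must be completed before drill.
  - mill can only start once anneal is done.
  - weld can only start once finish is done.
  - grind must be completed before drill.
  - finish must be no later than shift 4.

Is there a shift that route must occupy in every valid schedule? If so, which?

shift 7

route's window is shift 6–shift 7.
weld is fixed at shift 6, and route can't share a shift with weld.
So route must be shift 7.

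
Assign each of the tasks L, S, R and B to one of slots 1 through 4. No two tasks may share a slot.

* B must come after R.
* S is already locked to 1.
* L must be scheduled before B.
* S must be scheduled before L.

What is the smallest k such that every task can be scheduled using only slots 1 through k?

4 slots

The precedence chain requires at least 3 distinct slots.
With at most 1 per slot and 4 tasks, at least 4 slots are needed.
4 works (last occupied slot: 4): for example L=2, B=4, R=3, S=1.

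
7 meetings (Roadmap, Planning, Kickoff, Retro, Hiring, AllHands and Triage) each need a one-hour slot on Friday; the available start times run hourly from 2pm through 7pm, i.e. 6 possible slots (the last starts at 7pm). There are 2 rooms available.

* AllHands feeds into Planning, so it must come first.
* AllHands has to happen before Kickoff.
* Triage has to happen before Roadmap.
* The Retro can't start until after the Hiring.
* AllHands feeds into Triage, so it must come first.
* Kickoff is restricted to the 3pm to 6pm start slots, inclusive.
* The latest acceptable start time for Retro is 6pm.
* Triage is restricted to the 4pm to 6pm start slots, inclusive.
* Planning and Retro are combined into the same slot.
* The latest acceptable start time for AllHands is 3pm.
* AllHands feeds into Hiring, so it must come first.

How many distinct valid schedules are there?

Splitting on Roadmap: it can be 5pm (9), 6pm (9), 7pm (42). Listing each branch's schedules as (Planning, Kickoff, Retro, Hiring, AllHands, Triage):
Roadmap=5pm: (6pm,3pm,6pm,3pm,2pm,4pm) (6pm,3pm,6pm,4pm,2pm,4pm) (6pm,3pm,6pm,5pm,2pm,4pm) (6pm,4pm,6pm,3pm,2pm,4pm) (6pm,4pm,6pm,5pm,2pm,4pm) (6pm,4pm,6pm,5pm,3pm,4pm) (6pm,5pm,6pm,3pm,2pm,4pm) (6pm,5pm,6pm,4pm,2pm,4pm) (6pm,5pm,6pm,4pm,3pm,4pm) — 9.
Roadmap=6pm: (4pm,3pm,4pm,3pm,2pm,5pm) (4pm,5pm,4pm,3pm,2pm,5pm) (4pm,6pm,4pm,3pm,2pm,5pm) (5pm,3pm,5pm,3pm,2pm,4pm) (5pm,3pm,5pm,4pm,2pm,4pm) (5pm,4pm,5pm,3pm,2pm,4pm) (5pm,6pm,5pm,3pm,2pm,4pm) (5pm,6pm,5pm,4pm,2pm,4pm) (5pm,6pm,5pm,4pm,3pm,4pm) — 9.
Roadmap=7pm: (4pm,3pm,4pm,3pm,2pm,5pm) (4pm,3pm,4pm,3pm,2pm,6pm) (4pm,5pm,4pm,3pm,2pm,5pm) (4pm,5pm,4pm,3pm,2pm,6pm) (4pm,6pm,4pm,3pm,2pm,5pm) (4pm,6pm,4pm,3pm,2pm,6pm) (5pm,3pm,5pm,3pm,2pm,4pm) (5pm,3pm,5pm,3pm,2pm,6pm) (5pm,3pm,5pm,4pm,2pm,4pm) (5pm,3pm,5pm,4pm,2pm,6pm) (5pm,4pm,5pm,3pm,2pm,4pm) (5pm,4pm,5pm,3pm,2pm,6pm) (5pm,4pm,5pm,4pm,2pm,6pm) (5pm,4pm,5pm,4pm,3pm,6pm) (5pm,6pm,5pm,3pm,2pm,4pm) (5pm,6pm,5pm,3pm,2pm,6pm) (5pm,6pm,5pm,4pm,2pm,4pm) (5pm,6pm,5pm,4pm,2pm,6pm) (5pm,6pm,5pm,4pm,3pm,4pm) (5pm,6pm,5pm,4pm,3pm,6pm) (6pm,3pm,6pm,3pm,2pm,4pm) (6pm,3pm,6pm,3pm,2pm,5pm) (6pm,3pm,6pm,4pm,2pm,4pm) (6pm,3pm,6pm,4pm,2pm,5pm) (6pm,3pm,6pm,5pm,2pm,4pm) (6pm,3pm,6pm,5pm,2pm,5pm) (6pm,4pm,6pm,3pm,2pm,4pm) (6pm,4pm,6pm,3pm,2pm,5pm) (6pm,4pm,6pm,4pm,2pm,5pm) (6pm,4pm,6pm,4pm,3pm,5pm) (6pm,4pm,6pm,5pm,2pm,4pm) (6pm,4pm,6pm,5pm,2pm,5pm) (6pm,4pm,6pm,5pm,3pm,4pm) (6pm,4pm,6pm,5pm,3pm,5pm) (6pm,5pm,6pm,3pm,2pm,4pm) (6pm,5pm,6pm,3pm,2pm,5pm) (6pm,5pm,6pm,4pm,2pm,4pm) (6pm,5pm,6pm,4pm,2pm,5pm) (6pm,5pm,6pm,4pm,3pm,4pm) (6pm,5pm,6pm,4pm,3pm,5pm) (6pm,5pm,6pm,5pm,2pm,4pm) (6pm,5pm,6pm,5pm,3pm,4pm) — 42.
Summing: 9 + 9 + 42 = 60.

60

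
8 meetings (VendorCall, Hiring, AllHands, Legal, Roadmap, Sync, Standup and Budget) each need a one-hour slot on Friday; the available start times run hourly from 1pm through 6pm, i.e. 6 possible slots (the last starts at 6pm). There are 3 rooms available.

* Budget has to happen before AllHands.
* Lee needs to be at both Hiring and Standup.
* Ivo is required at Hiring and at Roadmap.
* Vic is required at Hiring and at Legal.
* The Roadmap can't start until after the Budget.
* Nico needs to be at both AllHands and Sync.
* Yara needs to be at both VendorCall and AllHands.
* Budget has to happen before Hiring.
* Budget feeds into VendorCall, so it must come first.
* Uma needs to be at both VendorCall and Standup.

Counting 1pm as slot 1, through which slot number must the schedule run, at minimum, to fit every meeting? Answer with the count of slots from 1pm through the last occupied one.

The precedence chain requires at least 2 distinct slots.
With at most 3 per slot and 8 meetings, at least 3 slots are needed.
3 works (last occupied slot: 3pm): for example VendorCall=2pm; AllHands=3pm; Hiring=2pm; Roadmap=3pm; Legal=1pm; Standup=3pm; Budget=1pm; Sync=1pm.

3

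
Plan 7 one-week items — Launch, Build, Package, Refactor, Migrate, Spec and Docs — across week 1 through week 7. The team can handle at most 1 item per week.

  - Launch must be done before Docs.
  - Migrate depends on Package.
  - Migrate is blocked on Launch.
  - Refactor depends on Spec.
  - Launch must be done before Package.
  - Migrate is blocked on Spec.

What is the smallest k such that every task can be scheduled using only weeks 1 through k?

7 weeks

The precedence chain requires at least 3 distinct weeks.
With at most 1 per week and 7 tasks, at least 7 weeks are needed.
7 works (last occupied week: week 7): for example Build in week 7, Spec in week 3, Launch in week 1, Refactor in week 5, Package in week 2, Migrate in week 4, Docs in week 6.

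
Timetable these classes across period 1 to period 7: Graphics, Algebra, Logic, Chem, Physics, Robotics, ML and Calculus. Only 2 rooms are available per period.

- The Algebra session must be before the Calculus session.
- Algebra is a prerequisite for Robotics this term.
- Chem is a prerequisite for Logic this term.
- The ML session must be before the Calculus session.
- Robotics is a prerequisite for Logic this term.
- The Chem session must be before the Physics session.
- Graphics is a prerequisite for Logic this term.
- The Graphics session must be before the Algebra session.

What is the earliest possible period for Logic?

period 4

Precedence pushes Logic to at least period 4.
Logic at period 4 is achievable: Robotics in period 3, Calculus in period 3, ML in period 2, Chem in period 1, Physics in period 4, Graphics in period 1, Algebra in period 2, Logic in period 4.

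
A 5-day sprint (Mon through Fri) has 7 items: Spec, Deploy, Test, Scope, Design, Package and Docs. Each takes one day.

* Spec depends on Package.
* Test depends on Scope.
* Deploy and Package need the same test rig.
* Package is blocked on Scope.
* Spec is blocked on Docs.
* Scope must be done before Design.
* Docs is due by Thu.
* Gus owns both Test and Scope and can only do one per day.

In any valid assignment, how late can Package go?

Precedence pushes Package to at least Tue; downstream work caps Package at Thu.
Package at Thu is achievable: Scope=Mon, Deploy=Mon, Test=Tue, Package=Thu, Design=Tue, Docs=Mon, Spec=Fri.

Thu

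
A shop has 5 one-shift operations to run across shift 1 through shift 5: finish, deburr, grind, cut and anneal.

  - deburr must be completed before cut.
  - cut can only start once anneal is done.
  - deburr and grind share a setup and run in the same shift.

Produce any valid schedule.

cut in shift 2; finish in shift 1; deburr in shift 1; grind in shift 1; anneal in shift 1

Checking: deburr(shift 1) before cut(shift 2); anneal(shift 1) before cut(shift 2); deburr = grind = shift 1.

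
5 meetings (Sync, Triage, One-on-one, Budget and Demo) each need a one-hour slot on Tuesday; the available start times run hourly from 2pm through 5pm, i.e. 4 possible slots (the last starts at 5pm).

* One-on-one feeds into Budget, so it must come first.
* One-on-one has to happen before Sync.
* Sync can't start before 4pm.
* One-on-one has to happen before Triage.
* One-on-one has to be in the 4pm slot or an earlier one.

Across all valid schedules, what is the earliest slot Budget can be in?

3pm

Precedence pushes Budget to at least 3pm.
Budget at 3pm is achievable: Budget in 3pm, One-on-one in 2pm, Sync in 4pm, Triage in 3pm, Demo in 2pm.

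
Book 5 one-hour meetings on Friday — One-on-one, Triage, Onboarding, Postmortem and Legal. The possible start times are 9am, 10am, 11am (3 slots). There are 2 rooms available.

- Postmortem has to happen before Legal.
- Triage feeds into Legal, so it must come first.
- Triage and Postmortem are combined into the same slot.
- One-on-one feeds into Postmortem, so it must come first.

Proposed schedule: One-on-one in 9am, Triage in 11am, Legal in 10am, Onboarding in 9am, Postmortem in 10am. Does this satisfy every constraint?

One-on-one feeds into Postmortem, so it must come first — holds.
There are 2 rooms available — holds.
Postmortem has to happen before Legal — violated.
Triage and Postmortem are combined into the same slot — violated.
Triage feeds into Legal, so it must come first — violated.

No. Triage feeds into Legal, so it must come first is not satisfied.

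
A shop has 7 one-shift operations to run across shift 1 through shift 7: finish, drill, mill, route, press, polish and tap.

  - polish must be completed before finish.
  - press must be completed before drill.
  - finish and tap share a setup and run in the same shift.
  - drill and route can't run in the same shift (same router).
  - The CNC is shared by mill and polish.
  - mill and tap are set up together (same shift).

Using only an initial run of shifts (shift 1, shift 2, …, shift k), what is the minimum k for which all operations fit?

The precedence chain requires at least 2 distinct shifts.
2 works (last occupied shift: shift 2): for example press -> shift 1, drill -> shift 2, tap -> shift 2, polish -> shift 1, mill -> shift 2, route -> shift 1, finish -> shift 2.

2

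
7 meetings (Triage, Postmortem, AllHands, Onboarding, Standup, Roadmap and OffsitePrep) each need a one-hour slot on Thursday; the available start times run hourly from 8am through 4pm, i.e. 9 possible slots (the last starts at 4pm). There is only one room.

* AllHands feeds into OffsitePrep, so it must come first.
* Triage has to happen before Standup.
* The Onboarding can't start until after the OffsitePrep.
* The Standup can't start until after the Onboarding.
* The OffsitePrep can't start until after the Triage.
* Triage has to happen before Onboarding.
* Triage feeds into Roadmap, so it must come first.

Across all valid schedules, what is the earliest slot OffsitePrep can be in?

10am

Precedence pushes OffsitePrep to at least 9am; downstream work caps OffsitePrep at 2pm.
OffsitePrep at 10am is achievable: AllHands=9am, Standup=12pm, Postmortem=2pm, Onboarding=11am, Triage=8am, Roadmap=1pm, OffsitePrep=10am.
Nothing earlier works — the capacity limit rule out every slot before 10am.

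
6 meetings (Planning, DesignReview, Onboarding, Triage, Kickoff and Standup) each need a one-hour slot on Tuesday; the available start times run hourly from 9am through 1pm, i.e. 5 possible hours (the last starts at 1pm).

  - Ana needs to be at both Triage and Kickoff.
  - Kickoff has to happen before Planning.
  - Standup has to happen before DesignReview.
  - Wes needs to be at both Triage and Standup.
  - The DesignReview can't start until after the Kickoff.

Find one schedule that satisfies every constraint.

Standup -> 9am; Triage -> 10am; Planning -> 10am; Onboarding -> 9am; Kickoff -> 9am; DesignReview -> 10am

Checking: Standup(9am) before DesignReview(10am); Kickoff(9am) before Planning(10am); Kickoff(9am) before DesignReview(10am); Triage(10am) != Standup(9am); Triage(10am) != Kickoff(9am).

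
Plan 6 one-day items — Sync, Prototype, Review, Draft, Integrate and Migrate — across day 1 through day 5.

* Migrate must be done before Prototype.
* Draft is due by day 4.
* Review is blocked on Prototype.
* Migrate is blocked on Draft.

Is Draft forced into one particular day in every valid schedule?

No

Draft can be day 1 (e.g. Integrate -> day 1; Sync -> day 1; Migrate -> day 2; Draft -> day 1; Review -> day 4; Prototype -> day 3) or day 2 (e.g. Review -> day 5, Sync -> day 1, Integrate -> day 1, Draft -> day 2, Migrate -> day 3, Prototype -> day 4).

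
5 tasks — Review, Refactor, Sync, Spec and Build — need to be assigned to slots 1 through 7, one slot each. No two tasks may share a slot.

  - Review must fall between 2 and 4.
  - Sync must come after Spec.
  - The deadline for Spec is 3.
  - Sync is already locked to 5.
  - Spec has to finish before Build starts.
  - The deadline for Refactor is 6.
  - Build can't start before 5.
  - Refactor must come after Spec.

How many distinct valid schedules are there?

25

Splitting on Review: it can be 2 (8), 3 (8), 4 (9). Listing each branch's schedules as (Refactor, Sync, Spec, Build):
Review=2: (3,5,1,6) (3,5,1,7) (4,5,1,6) (4,5,1,7) (4,5,3,6) (4,5,3,7) (6,5,1,7) (6,5,3,7) — 8.
Review=3: (2,5,1,6) (2,5,1,7) (4,5,1,6) (4,5,1,7) (4,5,2,6) (4,5,2,7) (6,5,1,7) (6,5,2,7) — 8.
Review=4: (2,5,1,6) (2,5,1,7) (3,5,1,6) (3,5,1,7) (3,5,2,6) (3,5,2,7) (6,5,1,7) (6,5,2,7) (6,5,3,7) — 9.
Summing: 8 + 8 + 9 = 25.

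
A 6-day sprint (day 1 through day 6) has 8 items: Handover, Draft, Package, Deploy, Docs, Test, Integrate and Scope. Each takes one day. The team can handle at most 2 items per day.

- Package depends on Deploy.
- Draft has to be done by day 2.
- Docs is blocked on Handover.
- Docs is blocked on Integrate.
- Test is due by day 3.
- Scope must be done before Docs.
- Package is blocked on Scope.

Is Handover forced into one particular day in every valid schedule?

No

Handover can be day 1 (e.g. Deploy -> day 3, Package -> day 4, Docs -> day 4, Handover -> day 1, Scope -> day 2, Integrate -> day 3, Test -> day 2, Draft -> day 1) or day 2 (e.g. Draft -> day 1, Docs -> day 4, Deploy -> day 3, Package -> day 4, Scope -> day 2, Handover -> day 2, Test -> day 1, Integrate -> day 3).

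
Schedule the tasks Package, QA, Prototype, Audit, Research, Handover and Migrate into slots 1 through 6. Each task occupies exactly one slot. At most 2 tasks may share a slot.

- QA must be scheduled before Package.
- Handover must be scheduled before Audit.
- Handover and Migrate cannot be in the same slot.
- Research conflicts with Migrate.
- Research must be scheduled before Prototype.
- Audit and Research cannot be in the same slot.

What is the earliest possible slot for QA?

Downstream work caps QA at 5.
QA at 1 is achievable: Audit -> 4; Prototype -> 2; Research -> 1; Package -> 2; Migrate -> 4; QA -> 1; Handover -> 3.

1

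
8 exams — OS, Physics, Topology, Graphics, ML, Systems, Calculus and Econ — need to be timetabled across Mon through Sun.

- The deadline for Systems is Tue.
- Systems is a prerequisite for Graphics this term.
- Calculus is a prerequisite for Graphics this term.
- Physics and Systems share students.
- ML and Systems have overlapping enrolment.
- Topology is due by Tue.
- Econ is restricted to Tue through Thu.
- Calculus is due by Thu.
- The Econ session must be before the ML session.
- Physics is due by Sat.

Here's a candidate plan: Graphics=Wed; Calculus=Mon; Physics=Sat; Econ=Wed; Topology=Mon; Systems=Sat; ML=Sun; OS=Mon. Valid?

Invalid. Physics and Systems share students.

The Econ session must be before the ML session — holds.
Topology is due by Tue — holds.
The deadline for Systems is Tue — violated.
Physics is due by Sat — holds.
Calculus is due by Thu — holds.
Calculus is a prerequisite for Graphics this term — holds.
ML and Systems have overlapping enrolment — holds.
Systems is a prerequisite for Graphics this term — violated.
Physics and Systems share students — violated.
Econ is restricted to Tue through Thu — holds.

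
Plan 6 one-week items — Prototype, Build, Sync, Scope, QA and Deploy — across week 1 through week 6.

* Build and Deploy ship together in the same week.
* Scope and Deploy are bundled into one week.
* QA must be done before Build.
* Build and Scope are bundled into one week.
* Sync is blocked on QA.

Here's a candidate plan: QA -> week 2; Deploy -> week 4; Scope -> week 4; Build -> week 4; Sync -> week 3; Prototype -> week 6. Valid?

Sync is blocked on QA — holds.
QA must be done before Build — holds.
Build and Scope are bundled into one week — holds.
Build and Deploy ship together in the same week — holds.
Scope and Deploy are bundled into one week — holds.

Yes, all constraints hold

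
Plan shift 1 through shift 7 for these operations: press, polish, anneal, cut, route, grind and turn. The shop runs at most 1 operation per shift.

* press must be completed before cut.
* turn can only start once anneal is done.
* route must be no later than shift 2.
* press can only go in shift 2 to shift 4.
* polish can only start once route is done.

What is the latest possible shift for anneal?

Downstream work caps anneal at shift 6.
anneal at shift 6 is achievable: grind -> shift 5; route -> shift 1; press -> shift 2; turn -> shift 7; polish -> shift 3; anneal -> shift 6; cut -> shift 4.

shift 6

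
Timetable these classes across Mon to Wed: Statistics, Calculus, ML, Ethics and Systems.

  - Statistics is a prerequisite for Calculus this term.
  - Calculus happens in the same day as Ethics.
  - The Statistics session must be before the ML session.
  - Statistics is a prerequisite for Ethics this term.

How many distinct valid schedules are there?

15

Splitting on Statistics: it can be Mon (12), Tue (3). Listing each branch's schedules as (Calculus, ML, Ethics, Systems):
Statistics=Mon: (Tue,Tue,Tue,Mon) (Tue,Tue,Tue,Tue) (Tue,Tue,Tue,Wed) (Tue,Wed,Tue,Mon) (Tue,Wed,Tue,Tue) (Tue,Wed,Tue,Wed) (Wed,Tue,Wed,Mon) (Wed,Tue,Wed,Tue) (Wed,Tue,Wed,Wed) (Wed,Wed,Wed,Mon) (Wed,Wed,Wed,Tue) (Wed,Wed,Wed,Wed) — 12.
Statistics=Tue: (Wed,Wed,Wed,Mon) (Wed,Wed,Wed,Tue) (Wed,Wed,Wed,Wed) — 3.
Summing: 12 + 3 = 15.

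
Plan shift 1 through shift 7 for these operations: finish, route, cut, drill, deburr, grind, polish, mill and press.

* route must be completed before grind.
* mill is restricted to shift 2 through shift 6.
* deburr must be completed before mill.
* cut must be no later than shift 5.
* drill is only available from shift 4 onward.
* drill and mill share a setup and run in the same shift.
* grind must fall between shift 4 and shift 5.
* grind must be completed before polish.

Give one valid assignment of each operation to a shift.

mill=shift 4; finish=shift 1; deburr=shift 1; press=shift 1; cut=shift 1; grind=shift 4; drill=shift 4; route=shift 1; polish=shift 5

Checking: grind(shift 4) before polish(shift 5); deburr(shift 1) before mill(shift 4); route(shift 1) before grind(shift 4); drill = mill = shift 4; drill=shift 4 in [shift 4,shift 7]; mill=shift 4 in [shift 2,shift 6]; cut=shift 1 in [shift 1,shift 5]; grind=shift 4 in [shift 4,shift 5].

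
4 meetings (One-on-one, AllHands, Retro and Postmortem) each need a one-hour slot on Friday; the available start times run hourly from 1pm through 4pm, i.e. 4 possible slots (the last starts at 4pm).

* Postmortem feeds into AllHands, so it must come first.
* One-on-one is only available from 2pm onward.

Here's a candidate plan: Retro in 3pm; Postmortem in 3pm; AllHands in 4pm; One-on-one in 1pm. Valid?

No. One-on-one is only available from 2pm onward is not satisfied.

Postmortem feeds into AllHands, so it must come first — holds.
One-on-one is only available from 2pm onward — violated.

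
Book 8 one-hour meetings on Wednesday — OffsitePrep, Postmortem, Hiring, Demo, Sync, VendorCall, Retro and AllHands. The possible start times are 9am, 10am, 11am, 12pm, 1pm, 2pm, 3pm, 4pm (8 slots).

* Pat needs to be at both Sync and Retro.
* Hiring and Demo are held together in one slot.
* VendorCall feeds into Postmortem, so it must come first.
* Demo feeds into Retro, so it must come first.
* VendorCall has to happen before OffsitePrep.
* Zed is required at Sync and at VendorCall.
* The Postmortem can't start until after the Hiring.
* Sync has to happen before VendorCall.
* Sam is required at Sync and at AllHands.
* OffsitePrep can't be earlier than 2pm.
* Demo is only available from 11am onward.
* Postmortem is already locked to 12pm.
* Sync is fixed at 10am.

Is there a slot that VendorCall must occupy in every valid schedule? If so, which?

Sync is fixed at 10am and must come before VendorCall, so VendorCall is at least 11am.
Postmortem is fixed at 12pm and must come after VendorCall, so VendorCall is at most 11am.
So VendorCall must be 11am.

11am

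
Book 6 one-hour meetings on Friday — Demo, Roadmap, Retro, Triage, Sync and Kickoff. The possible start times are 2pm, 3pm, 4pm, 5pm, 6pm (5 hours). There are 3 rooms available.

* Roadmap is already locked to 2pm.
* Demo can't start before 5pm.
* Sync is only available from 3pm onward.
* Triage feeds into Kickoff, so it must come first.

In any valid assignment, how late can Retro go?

6pm

Retro at 6pm is achievable: Kickoff -> 3pm; Retro -> 6pm; Triage -> 2pm; Demo -> 5pm; Roadmap -> 2pm; Sync -> 3pm.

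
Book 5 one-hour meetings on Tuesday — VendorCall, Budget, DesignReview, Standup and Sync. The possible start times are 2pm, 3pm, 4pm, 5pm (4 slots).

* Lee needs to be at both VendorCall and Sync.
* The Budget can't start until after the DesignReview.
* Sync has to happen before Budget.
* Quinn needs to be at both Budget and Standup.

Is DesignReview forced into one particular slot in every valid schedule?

No

DesignReview can be 2pm (e.g. Sync in 2pm; DesignReview in 2pm; Standup in 2pm; VendorCall in 3pm; Budget in 3pm) or 3pm (e.g. VendorCall=3pm, Standup=2pm, DesignReview=3pm, Sync=2pm, Budget=4pm).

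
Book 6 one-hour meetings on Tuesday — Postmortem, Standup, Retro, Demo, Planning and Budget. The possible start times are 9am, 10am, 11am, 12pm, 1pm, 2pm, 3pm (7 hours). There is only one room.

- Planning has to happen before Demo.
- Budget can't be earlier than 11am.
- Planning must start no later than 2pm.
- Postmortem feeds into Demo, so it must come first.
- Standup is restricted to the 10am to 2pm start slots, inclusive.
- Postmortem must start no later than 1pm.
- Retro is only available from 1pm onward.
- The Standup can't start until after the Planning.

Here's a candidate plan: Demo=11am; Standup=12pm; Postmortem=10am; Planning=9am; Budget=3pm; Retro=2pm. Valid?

Yes, all constraints hold

Budget can't be earlier than 11am — holds.
There is only one room — holds.
Planning must start no later than 2pm — holds.
Postmortem must start no later than 1pm — holds.
The Standup can't start until after the Planning — holds.
Planning has to happen before Demo — holds.
Retro is only available from 1pm onward — holds.
Standup is restricted to the 10am to 2pm start slots, inclusive — holds.
Postmortem feeds into Demo, so it must come first — holds.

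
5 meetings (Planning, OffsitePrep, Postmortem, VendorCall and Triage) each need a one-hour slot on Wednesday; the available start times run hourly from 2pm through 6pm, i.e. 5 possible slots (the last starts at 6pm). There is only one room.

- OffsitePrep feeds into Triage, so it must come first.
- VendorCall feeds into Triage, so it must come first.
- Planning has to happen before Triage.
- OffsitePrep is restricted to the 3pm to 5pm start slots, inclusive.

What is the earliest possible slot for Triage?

Precedence pushes Triage to at least 4pm.
Triage at 5pm is achievable: VendorCall in 4pm, Triage in 5pm, OffsitePrep in 3pm, Postmortem in 6pm, Planning in 2pm.
Nothing earlier works — the capacity limit rule out every slot before 5pm.

5pm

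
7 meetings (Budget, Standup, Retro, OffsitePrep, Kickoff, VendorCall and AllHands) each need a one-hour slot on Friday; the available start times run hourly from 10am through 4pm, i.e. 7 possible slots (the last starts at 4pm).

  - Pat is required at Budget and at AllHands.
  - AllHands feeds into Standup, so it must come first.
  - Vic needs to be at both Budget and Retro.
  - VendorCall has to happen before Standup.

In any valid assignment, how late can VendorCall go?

Downstream work caps VendorCall at 3pm.
VendorCall at 3pm is achievable: Standup in 4pm; Kickoff in 10am; OffsitePrep in 10am; VendorCall in 3pm; AllHands in 10am; Retro in 10am; Budget in 11am.

3pm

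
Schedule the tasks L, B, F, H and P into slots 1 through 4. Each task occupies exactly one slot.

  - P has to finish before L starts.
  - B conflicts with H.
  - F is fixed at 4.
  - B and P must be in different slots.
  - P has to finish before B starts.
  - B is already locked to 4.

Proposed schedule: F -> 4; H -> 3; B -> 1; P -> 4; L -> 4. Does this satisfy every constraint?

No — it violates: P has to finish before B starts

P has to finish before L starts — violated.
B and P must be in different slots — holds.
P has to finish before B starts — violated.
F is fixed at 4 — holds.
B conflicts with H — holds.
B is already locked to 4 — violated.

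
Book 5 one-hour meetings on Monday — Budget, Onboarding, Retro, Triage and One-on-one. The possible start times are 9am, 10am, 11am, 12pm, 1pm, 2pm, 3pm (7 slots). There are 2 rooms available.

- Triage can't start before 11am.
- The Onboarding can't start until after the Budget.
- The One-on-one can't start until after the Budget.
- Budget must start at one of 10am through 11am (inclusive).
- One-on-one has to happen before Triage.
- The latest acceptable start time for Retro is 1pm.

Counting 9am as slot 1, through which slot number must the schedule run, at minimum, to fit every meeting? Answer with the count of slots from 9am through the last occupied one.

4 slots

The precedence chain requires at least 3 distinct slots.
With at most 2 per slot and 5 meetings, at least 3 slots are needed.
Propagating the time windows through the other constraints, Triage can't land before 12pm — that is slot 4 counting from 9am — so the schedule must run through at least 4 slots.
4 works (last occupied slot: 12pm): for example One-on-one=11am, Budget=10am, Retro=9am, Triage=12pm, Onboarding=11am.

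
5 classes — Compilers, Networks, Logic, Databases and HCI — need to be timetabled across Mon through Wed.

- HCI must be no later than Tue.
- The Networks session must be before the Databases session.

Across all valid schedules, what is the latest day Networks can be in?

Downstream work caps Networks at Tue.
Networks at Tue is achievable: Logic=Mon, Networks=Tue, Compilers=Mon, HCI=Mon, Databases=Wed.

Tue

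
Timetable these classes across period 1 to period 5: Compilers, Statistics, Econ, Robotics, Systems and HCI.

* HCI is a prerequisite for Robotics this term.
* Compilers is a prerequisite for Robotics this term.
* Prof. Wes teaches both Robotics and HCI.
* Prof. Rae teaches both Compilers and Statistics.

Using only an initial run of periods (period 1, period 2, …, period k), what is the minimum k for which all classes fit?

The precedence chain requires at least 2 distinct periods.
2 works (last occupied period: period 2): for example Compilers -> period 1; HCI -> period 1; Systems -> period 1; Econ -> period 1; Statistics -> period 2; Robotics -> period 2.

2 periods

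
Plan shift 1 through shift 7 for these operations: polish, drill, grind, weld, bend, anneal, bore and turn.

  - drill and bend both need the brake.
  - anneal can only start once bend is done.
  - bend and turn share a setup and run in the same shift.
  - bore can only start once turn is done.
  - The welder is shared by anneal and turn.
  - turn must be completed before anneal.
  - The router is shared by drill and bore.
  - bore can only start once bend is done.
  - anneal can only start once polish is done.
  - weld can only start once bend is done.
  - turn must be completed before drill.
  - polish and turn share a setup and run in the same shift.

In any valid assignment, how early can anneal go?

shift 2

Precedence pushes anneal to at least shift 2.
anneal at shift 2 is achievable: grind -> shift 1; anneal -> shift 2; bend -> shift 1; weld -> shift 2; drill -> shift 3; polish -> shift 1; turn -> shift 1; bore -> shift 2.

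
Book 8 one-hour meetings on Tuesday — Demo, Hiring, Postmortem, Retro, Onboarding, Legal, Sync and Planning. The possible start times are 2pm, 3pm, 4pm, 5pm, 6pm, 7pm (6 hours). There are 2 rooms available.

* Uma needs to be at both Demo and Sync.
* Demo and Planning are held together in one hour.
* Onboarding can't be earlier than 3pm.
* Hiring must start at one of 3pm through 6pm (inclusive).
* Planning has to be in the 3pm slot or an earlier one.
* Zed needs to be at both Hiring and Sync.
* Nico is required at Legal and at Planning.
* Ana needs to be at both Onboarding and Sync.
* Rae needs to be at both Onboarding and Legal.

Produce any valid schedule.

Hiring=3pm; Sync=5pm; Legal=5pm; Demo=2pm; Planning=2pm; Onboarding=3pm; Postmortem=4pm; Retro=4pm

Checking: Demo(2pm) != Sync(5pm); Onboarding(3pm) != Legal(5pm); Hiring(3pm) != Sync(5pm); Onboarding(3pm) != Sync(5pm); Legal(5pm) != Planning(2pm); Demo = Planning = 2pm; Planning=2pm in [2pm,3pm]; Hiring=3pm in [3pm,6pm]; Onboarding=3pm in [3pm,7pm]; max 2 per hour (cap 2).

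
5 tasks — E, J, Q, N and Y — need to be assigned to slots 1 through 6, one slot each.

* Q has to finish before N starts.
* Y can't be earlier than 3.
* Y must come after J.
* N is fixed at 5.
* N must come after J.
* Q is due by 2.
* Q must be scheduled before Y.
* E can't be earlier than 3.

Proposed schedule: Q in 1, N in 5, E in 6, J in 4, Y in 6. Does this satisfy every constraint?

Q must be scheduled before Y — holds.
E can't be earlier than 3 — holds.
N must come after J — holds.
Y must come after J — holds.
Q is due by 2 — holds.
Y can't be earlier than 3 — holds.
Q has to finish before N starts — holds.
N is fixed at 5 — holds.

Yes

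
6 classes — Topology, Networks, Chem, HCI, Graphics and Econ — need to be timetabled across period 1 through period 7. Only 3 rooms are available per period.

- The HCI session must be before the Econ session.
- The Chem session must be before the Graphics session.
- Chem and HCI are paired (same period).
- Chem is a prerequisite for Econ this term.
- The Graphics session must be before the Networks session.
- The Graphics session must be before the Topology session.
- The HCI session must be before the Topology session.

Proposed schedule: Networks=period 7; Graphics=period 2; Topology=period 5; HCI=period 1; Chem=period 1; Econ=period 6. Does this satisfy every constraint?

Chem is a prerequisite for Econ this term — holds.
The HCI session must be before the Econ session — holds.
The Chem session must be before the Graphics session — holds.
The HCI session must be before the Topology session — holds.
Chem and HCI are paired (same period) — holds.
The Graphics session must be before the Networks session — holds.
The Graphics session must be before the Topology session — holds.
Only 3 rooms are available per period — holds.

Yes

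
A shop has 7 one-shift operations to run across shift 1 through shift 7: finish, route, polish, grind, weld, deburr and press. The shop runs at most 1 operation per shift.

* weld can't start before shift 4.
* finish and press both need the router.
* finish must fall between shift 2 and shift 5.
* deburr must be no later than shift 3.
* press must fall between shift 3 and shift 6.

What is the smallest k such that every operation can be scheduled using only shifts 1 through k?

With at most 1 per shift and 7 operations, at least 7 shifts are needed.
weld can't be placed before shift 4, so the schedule must run through at least shift 4.
7 works (last occupied shift: shift 7): for example grind -> shift 7, polish -> shift 6, route -> shift 5, deburr -> shift 1, finish -> shift 2, press -> shift 3, weld -> shift 4.

7 shifts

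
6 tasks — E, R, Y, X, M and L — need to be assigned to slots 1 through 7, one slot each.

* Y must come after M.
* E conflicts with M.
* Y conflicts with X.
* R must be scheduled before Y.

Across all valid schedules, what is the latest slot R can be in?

6

Downstream work caps R at 6.
R at 6 is achievable: X in 1; E in 2; L in 1; R in 6; M in 1; Y in 7.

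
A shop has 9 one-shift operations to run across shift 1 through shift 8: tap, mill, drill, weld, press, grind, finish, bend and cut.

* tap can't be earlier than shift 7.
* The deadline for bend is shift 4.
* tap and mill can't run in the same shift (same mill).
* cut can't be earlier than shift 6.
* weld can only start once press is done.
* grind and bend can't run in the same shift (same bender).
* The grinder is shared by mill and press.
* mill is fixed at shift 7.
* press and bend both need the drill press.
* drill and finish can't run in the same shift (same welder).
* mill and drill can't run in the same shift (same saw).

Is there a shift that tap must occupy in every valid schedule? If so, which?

shift 8

tap's window is shift 7–shift 8.
mill is fixed at shift 7, and tap can't share a shift with mill.
So tap must be shift 8.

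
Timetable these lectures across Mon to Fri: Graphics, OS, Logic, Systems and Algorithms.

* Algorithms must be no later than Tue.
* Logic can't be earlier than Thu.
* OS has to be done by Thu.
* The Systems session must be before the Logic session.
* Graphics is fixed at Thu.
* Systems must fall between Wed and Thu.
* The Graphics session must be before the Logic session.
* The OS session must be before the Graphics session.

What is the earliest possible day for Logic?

Fri

Logic is available from Thu; precedence pushes Logic to at least Fri.
Logic at Fri is achievable: Logic -> Fri; OS -> Mon; Algorithms -> Mon; Systems -> Wed; Graphics -> Thu.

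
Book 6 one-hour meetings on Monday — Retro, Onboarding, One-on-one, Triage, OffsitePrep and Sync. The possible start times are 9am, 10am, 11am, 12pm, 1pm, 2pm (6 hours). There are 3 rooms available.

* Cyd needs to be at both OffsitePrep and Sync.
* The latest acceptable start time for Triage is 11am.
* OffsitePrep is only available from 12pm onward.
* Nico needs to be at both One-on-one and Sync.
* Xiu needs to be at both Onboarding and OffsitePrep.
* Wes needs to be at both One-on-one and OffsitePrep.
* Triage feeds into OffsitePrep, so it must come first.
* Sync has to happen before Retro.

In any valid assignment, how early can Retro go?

10am

Precedence pushes Retro to at least 10am.
Retro at 10am is achievable: Retro=10am, One-on-one=10am, Triage=9am, OffsitePrep=12pm, Onboarding=9am, Sync=9am.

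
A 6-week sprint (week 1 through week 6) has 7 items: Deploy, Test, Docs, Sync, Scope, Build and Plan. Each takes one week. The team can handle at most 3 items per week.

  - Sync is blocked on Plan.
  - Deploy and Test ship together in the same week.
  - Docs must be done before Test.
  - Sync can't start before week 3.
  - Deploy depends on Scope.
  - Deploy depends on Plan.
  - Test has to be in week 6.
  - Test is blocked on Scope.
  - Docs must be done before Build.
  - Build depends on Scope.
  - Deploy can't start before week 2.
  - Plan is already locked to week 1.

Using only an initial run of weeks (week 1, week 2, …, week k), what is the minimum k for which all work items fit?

6

The precedence chain requires at least 2 distinct weeks.
With at most 3 per week and 7 work items, at least 3 weeks are needed.
Test can't be placed before week 6, so the schedule must run through at least week 6.
6 works (last occupied week: week 6): for example Deploy in week 6, Build in week 2, Plan in week 1, Scope in week 1, Test in week 6, Docs in week 1, Sync in week 3.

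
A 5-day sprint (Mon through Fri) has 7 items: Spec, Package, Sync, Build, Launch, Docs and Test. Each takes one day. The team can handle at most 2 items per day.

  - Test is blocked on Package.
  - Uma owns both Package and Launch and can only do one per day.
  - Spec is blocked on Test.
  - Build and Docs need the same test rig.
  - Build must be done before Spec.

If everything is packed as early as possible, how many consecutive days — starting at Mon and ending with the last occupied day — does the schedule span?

The precedence chain requires at least 3 distinct days.
With at most 2 per day and 7 tasks, at least 4 days are needed.
4 works (last occupied day: Thu): for example Build in Mon, Docs in Thu, Spec in Wed, Package in Mon, Sync in Tue, Launch in Wed, Test in Tue.

4 days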